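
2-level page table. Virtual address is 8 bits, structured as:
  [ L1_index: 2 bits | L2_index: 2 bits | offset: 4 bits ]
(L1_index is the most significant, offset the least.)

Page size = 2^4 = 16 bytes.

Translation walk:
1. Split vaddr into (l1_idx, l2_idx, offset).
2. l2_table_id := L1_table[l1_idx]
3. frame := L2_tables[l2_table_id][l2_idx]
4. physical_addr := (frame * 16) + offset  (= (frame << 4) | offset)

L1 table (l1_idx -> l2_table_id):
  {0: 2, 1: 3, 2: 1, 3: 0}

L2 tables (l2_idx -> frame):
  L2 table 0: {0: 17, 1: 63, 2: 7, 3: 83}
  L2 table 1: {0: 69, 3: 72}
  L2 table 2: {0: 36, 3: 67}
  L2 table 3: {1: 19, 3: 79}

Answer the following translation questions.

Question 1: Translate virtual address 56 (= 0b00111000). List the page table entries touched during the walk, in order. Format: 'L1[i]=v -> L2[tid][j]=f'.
vaddr = 56 = 0b00111000
Split: l1_idx=0, l2_idx=3, offset=8

Answer: L1[0]=2 -> L2[2][3]=67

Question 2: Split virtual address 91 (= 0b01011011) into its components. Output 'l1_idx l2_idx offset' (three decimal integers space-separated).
Answer: 1 1 11

Derivation:
vaddr = 91 = 0b01011011
  top 2 bits -> l1_idx = 1
  next 2 bits -> l2_idx = 1
  bottom 4 bits -> offset = 11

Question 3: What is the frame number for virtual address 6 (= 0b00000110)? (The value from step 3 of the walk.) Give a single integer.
vaddr = 6: l1_idx=0, l2_idx=0
L1[0] = 2; L2[2][0] = 36

Answer: 36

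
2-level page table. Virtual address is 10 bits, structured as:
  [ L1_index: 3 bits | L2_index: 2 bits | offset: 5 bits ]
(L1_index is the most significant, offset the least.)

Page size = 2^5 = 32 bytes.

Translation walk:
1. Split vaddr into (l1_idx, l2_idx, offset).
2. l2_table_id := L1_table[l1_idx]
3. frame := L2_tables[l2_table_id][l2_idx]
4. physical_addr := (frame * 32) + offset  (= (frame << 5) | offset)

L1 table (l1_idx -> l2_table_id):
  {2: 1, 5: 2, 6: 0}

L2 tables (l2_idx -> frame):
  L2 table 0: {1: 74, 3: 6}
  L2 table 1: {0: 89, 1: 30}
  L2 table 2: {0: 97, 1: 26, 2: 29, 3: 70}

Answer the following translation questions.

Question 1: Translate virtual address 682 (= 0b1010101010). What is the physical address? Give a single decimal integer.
vaddr = 682 = 0b1010101010
Split: l1_idx=5, l2_idx=1, offset=10
L1[5] = 2
L2[2][1] = 26
paddr = 26 * 32 + 10 = 842

Answer: 842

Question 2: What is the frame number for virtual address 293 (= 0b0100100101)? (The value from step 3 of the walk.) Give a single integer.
vaddr = 293: l1_idx=2, l2_idx=1
L1[2] = 1; L2[1][1] = 30

Answer: 30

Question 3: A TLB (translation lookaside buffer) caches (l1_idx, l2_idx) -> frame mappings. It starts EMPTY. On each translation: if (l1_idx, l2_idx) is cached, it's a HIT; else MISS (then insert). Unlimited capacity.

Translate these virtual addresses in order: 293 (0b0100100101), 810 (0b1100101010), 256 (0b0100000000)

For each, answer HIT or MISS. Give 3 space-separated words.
Answer: MISS MISS MISS

Derivation:
vaddr=293: (2,1) not in TLB -> MISS, insert
vaddr=810: (6,1) not in TLB -> MISS, insert
vaddr=256: (2,0) not in TLB -> MISS, insert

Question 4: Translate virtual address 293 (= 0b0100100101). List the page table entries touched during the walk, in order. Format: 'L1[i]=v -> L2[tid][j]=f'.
vaddr = 293 = 0b0100100101
Split: l1_idx=2, l2_idx=1, offset=5

Answer: L1[2]=1 -> L2[1][1]=30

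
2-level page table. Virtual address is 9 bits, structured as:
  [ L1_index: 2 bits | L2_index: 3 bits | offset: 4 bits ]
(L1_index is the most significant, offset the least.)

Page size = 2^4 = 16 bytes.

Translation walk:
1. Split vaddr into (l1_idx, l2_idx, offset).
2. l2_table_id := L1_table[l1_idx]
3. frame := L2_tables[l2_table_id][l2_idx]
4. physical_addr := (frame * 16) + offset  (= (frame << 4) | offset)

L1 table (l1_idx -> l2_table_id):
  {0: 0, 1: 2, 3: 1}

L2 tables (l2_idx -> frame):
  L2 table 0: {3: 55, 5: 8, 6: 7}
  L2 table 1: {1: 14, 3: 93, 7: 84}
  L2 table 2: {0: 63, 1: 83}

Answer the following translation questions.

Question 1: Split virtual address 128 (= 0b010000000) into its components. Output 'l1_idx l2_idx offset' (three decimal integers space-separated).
Answer: 1 0 0

Derivation:
vaddr = 128 = 0b010000000
  top 2 bits -> l1_idx = 1
  next 3 bits -> l2_idx = 0
  bottom 4 bits -> offset = 0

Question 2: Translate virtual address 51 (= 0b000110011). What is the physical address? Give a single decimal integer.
Answer: 883

Derivation:
vaddr = 51 = 0b000110011
Split: l1_idx=0, l2_idx=3, offset=3
L1[0] = 0
L2[0][3] = 55
paddr = 55 * 16 + 3 = 883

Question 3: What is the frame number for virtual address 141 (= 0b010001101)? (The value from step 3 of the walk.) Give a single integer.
vaddr = 141: l1_idx=1, l2_idx=0
L1[1] = 2; L2[2][0] = 63

Answer: 63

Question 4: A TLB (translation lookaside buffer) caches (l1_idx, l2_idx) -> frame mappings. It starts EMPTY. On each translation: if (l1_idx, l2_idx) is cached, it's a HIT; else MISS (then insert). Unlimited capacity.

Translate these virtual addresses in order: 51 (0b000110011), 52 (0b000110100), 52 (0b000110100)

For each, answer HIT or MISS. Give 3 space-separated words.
Answer: MISS HIT HIT

Derivation:
vaddr=51: (0,3) not in TLB -> MISS, insert
vaddr=52: (0,3) in TLB -> HIT
vaddr=52: (0,3) in TLB -> HIT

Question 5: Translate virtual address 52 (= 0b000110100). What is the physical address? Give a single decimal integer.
Answer: 884

Derivation:
vaddr = 52 = 0b000110100
Split: l1_idx=0, l2_idx=3, offset=4
L1[0] = 0
L2[0][3] = 55
paddr = 55 * 16 + 4 = 884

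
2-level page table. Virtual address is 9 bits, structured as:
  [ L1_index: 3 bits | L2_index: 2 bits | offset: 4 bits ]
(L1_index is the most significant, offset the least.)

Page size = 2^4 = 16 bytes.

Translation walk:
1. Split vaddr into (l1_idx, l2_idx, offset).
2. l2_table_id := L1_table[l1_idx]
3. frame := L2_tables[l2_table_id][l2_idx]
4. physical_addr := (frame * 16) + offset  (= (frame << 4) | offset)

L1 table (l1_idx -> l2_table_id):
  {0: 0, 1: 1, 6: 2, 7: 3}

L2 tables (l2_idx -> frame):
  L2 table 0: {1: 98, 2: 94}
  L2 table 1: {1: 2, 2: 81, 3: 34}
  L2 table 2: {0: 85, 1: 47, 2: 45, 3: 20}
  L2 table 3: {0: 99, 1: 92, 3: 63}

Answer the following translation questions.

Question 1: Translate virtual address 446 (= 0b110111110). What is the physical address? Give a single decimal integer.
vaddr = 446 = 0b110111110
Split: l1_idx=6, l2_idx=3, offset=14
L1[6] = 2
L2[2][3] = 20
paddr = 20 * 16 + 14 = 334

Answer: 334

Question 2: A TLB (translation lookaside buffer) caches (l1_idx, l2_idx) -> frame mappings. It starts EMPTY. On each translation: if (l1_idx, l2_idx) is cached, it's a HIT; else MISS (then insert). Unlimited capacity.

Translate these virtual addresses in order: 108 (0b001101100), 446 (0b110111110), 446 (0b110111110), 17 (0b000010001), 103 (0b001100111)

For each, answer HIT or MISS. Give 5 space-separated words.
vaddr=108: (1,2) not in TLB -> MISS, insert
vaddr=446: (6,3) not in TLB -> MISS, insert
vaddr=446: (6,3) in TLB -> HIT
vaddr=17: (0,1) not in TLB -> MISS, insert
vaddr=103: (1,2) in TLB -> HIT

Answer: MISS MISS HIT MISS HIT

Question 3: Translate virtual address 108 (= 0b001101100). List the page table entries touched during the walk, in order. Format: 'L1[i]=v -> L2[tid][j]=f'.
vaddr = 108 = 0b001101100
Split: l1_idx=1, l2_idx=2, offset=12

Answer: L1[1]=1 -> L2[1][2]=81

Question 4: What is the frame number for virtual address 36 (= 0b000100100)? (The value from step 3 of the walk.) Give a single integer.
Answer: 94

Derivation:
vaddr = 36: l1_idx=0, l2_idx=2
L1[0] = 0; L2[0][2] = 94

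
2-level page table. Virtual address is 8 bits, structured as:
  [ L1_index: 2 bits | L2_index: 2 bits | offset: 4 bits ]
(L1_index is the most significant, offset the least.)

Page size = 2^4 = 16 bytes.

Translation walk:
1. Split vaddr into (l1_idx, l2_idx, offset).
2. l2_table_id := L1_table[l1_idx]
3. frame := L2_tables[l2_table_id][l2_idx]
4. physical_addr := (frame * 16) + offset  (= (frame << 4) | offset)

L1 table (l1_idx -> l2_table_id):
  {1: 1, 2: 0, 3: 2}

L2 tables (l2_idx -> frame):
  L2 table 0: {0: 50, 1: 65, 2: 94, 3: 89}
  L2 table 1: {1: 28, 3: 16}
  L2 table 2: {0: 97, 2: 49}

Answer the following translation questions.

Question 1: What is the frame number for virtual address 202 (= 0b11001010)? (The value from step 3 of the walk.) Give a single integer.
vaddr = 202: l1_idx=3, l2_idx=0
L1[3] = 2; L2[2][0] = 97

Answer: 97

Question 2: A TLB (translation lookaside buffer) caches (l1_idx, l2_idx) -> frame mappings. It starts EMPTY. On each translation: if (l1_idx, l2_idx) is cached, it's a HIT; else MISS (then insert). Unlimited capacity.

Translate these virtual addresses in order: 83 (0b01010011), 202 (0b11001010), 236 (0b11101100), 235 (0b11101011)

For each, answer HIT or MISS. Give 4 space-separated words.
vaddr=83: (1,1) not in TLB -> MISS, insert
vaddr=202: (3,0) not in TLB -> MISS, insert
vaddr=236: (3,2) not in TLB -> MISS, insert
vaddr=235: (3,2) in TLB -> HIT

Answer: MISS MISS MISS HIT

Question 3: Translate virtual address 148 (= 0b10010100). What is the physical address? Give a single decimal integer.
Answer: 1044

Derivation:
vaddr = 148 = 0b10010100
Split: l1_idx=2, l2_idx=1, offset=4
L1[2] = 0
L2[0][1] = 65
paddr = 65 * 16 + 4 = 1044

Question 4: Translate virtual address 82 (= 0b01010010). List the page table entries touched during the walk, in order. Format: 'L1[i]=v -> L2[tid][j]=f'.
vaddr = 82 = 0b01010010
Split: l1_idx=1, l2_idx=1, offset=2

Answer: L1[1]=1 -> L2[1][1]=28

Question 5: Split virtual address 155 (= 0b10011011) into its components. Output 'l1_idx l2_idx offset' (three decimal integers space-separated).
Answer: 2 1 11

Derivation:
vaddr = 155 = 0b10011011
  top 2 bits -> l1_idx = 2
  next 2 bits -> l2_idx = 1
  bottom 4 bits -> offset = 11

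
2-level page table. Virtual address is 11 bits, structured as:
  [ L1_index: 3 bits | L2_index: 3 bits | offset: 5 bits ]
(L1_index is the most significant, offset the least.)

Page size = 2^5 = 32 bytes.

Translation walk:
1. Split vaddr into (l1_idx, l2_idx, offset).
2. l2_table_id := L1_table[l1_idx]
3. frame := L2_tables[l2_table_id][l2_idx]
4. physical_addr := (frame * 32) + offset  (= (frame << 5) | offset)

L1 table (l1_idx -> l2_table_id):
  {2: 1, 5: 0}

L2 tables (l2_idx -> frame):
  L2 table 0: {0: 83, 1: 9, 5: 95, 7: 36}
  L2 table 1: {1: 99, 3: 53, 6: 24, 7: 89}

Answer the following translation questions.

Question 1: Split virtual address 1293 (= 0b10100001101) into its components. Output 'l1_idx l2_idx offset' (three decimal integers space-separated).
vaddr = 1293 = 0b10100001101
  top 3 bits -> l1_idx = 5
  next 3 bits -> l2_idx = 0
  bottom 5 bits -> offset = 13

Answer: 5 0 13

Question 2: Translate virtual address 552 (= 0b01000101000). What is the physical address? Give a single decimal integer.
vaddr = 552 = 0b01000101000
Split: l1_idx=2, l2_idx=1, offset=8
L1[2] = 1
L2[1][1] = 99
paddr = 99 * 32 + 8 = 3176

Answer: 3176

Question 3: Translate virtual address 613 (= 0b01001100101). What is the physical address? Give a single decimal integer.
Answer: 1701

Derivation:
vaddr = 613 = 0b01001100101
Split: l1_idx=2, l2_idx=3, offset=5
L1[2] = 1
L2[1][3] = 53
paddr = 53 * 32 + 5 = 1701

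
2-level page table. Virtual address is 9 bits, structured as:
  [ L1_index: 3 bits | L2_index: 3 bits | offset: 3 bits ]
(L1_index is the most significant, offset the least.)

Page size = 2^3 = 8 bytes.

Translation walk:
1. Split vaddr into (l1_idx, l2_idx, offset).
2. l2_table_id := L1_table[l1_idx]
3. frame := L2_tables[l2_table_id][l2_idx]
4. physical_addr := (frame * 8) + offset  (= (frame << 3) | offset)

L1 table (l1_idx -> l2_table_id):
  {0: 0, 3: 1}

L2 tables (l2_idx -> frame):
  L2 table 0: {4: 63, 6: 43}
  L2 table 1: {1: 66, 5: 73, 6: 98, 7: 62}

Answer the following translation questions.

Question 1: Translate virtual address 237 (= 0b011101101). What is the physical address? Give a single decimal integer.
Answer: 589

Derivation:
vaddr = 237 = 0b011101101
Split: l1_idx=3, l2_idx=5, offset=5
L1[3] = 1
L2[1][5] = 73
paddr = 73 * 8 + 5 = 589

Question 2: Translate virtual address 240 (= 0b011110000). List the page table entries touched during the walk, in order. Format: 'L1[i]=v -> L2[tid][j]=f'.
Answer: L1[3]=1 -> L2[1][6]=98

Derivation:
vaddr = 240 = 0b011110000
Split: l1_idx=3, l2_idx=6, offset=0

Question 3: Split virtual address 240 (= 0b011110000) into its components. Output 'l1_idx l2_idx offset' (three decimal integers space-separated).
vaddr = 240 = 0b011110000
  top 3 bits -> l1_idx = 3
  next 3 bits -> l2_idx = 6
  bottom 3 bits -> offset = 0

Answer: 3 6 0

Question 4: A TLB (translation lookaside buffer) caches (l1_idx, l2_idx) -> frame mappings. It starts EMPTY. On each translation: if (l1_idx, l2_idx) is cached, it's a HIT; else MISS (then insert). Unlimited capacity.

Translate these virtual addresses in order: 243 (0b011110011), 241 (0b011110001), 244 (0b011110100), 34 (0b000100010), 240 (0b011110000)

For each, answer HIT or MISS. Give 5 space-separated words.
Answer: MISS HIT HIT MISS HIT

Derivation:
vaddr=243: (3,6) not in TLB -> MISS, insert
vaddr=241: (3,6) in TLB -> HIT
vaddr=244: (3,6) in TLB -> HIT
vaddr=34: (0,4) not in TLB -> MISS, insert
vaddr=240: (3,6) in TLB -> HIT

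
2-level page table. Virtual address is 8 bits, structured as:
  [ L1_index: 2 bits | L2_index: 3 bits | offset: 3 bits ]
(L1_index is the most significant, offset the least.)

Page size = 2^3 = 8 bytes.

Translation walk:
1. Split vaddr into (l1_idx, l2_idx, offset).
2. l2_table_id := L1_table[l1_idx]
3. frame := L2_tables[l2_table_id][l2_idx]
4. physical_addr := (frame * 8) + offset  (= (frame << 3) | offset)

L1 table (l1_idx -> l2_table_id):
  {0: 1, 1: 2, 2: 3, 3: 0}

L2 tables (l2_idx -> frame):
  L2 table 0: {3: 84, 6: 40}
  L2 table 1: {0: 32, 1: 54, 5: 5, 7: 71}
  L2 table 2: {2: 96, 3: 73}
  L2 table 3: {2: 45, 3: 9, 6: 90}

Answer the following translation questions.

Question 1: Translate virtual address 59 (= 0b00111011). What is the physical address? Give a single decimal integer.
Answer: 571

Derivation:
vaddr = 59 = 0b00111011
Split: l1_idx=0, l2_idx=7, offset=3
L1[0] = 1
L2[1][7] = 71
paddr = 71 * 8 + 3 = 571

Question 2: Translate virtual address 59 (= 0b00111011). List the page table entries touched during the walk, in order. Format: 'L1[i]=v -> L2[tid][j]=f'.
Answer: L1[0]=1 -> L2[1][7]=71

Derivation:
vaddr = 59 = 0b00111011
Split: l1_idx=0, l2_idx=7, offset=3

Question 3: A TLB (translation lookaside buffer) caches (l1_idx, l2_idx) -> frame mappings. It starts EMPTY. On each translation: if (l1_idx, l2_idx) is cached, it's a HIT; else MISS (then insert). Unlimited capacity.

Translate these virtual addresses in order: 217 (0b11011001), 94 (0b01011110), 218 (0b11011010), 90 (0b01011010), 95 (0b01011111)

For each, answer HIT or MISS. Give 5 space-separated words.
Answer: MISS MISS HIT HIT HIT

Derivation:
vaddr=217: (3,3) not in TLB -> MISS, insert
vaddr=94: (1,3) not in TLB -> MISS, insert
vaddr=218: (3,3) in TLB -> HIT
vaddr=90: (1,3) in TLB -> HIT
vaddr=95: (1,3) in TLB -> HIT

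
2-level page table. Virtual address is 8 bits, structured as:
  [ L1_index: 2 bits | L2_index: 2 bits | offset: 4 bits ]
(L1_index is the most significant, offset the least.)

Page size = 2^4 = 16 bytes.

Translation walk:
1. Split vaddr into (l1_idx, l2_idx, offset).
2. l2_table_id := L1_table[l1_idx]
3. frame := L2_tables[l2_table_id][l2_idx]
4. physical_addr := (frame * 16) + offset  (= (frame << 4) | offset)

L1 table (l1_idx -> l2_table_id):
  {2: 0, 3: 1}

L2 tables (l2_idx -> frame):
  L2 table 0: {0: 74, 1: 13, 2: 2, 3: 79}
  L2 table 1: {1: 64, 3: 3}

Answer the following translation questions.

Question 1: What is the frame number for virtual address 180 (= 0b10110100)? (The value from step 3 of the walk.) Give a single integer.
Answer: 79

Derivation:
vaddr = 180: l1_idx=2, l2_idx=3
L1[2] = 0; L2[0][3] = 79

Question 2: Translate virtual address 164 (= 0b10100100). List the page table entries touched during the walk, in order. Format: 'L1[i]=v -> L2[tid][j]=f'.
vaddr = 164 = 0b10100100
Split: l1_idx=2, l2_idx=2, offset=4

Answer: L1[2]=0 -> L2[0][2]=2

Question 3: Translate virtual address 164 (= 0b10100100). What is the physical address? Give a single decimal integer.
Answer: 36

Derivation:
vaddr = 164 = 0b10100100
Split: l1_idx=2, l2_idx=2, offset=4
L1[2] = 0
L2[0][2] = 2
paddr = 2 * 16 + 4 = 36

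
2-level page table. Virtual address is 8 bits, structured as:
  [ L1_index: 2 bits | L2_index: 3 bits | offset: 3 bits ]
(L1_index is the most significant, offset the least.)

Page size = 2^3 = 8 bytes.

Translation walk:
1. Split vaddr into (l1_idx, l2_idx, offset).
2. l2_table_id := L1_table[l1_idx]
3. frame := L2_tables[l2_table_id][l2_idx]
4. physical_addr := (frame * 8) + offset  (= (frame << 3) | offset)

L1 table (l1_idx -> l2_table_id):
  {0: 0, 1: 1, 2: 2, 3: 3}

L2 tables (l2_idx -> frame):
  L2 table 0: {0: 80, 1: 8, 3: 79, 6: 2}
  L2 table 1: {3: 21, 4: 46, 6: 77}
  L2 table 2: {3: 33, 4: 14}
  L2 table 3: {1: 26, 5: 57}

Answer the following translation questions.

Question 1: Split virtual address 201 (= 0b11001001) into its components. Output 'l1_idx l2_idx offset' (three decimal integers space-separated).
Answer: 3 1 1

Derivation:
vaddr = 201 = 0b11001001
  top 2 bits -> l1_idx = 3
  next 3 bits -> l2_idx = 1
  bottom 3 bits -> offset = 1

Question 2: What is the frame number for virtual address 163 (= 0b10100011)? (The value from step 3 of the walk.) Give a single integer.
vaddr = 163: l1_idx=2, l2_idx=4
L1[2] = 2; L2[2][4] = 14

Answer: 14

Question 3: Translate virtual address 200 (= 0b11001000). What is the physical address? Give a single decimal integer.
vaddr = 200 = 0b11001000
Split: l1_idx=3, l2_idx=1, offset=0
L1[3] = 3
L2[3][1] = 26
paddr = 26 * 8 + 0 = 208

Answer: 208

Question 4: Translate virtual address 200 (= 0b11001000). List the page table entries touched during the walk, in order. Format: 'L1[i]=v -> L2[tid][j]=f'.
vaddr = 200 = 0b11001000
Split: l1_idx=3, l2_idx=1, offset=0

Answer: L1[3]=3 -> L2[3][1]=26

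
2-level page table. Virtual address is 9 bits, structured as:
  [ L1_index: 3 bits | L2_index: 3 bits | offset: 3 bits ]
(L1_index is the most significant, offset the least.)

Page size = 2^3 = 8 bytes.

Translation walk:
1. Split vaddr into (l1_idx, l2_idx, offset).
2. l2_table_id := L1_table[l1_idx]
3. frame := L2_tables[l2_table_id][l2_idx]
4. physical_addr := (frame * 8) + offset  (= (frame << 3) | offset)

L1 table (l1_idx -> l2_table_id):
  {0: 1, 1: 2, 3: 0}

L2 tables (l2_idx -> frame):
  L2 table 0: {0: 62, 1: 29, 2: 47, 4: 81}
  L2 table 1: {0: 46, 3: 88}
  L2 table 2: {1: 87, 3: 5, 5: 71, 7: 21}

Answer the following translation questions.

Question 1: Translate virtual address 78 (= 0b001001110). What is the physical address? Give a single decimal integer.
vaddr = 78 = 0b001001110
Split: l1_idx=1, l2_idx=1, offset=6
L1[1] = 2
L2[2][1] = 87
paddr = 87 * 8 + 6 = 702

Answer: 702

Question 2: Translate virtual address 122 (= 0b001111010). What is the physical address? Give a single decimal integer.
Answer: 170

Derivation:
vaddr = 122 = 0b001111010
Split: l1_idx=1, l2_idx=7, offset=2
L1[1] = 2
L2[2][7] = 21
paddr = 21 * 8 + 2 = 170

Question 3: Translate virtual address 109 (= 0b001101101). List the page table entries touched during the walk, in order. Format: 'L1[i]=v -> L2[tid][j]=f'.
vaddr = 109 = 0b001101101
Split: l1_idx=1, l2_idx=5, offset=5

Answer: L1[1]=2 -> L2[2][5]=71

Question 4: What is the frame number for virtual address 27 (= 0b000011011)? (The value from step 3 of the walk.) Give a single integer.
Answer: 88

Derivation:
vaddr = 27: l1_idx=0, l2_idx=3
L1[0] = 1; L2[1][3] = 88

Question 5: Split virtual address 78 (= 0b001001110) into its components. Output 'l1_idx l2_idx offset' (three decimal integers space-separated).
vaddr = 78 = 0b001001110
  top 3 bits -> l1_idx = 1
  next 3 bits -> l2_idx = 1
  bottom 3 bits -> offset = 6

Answer: 1 1 6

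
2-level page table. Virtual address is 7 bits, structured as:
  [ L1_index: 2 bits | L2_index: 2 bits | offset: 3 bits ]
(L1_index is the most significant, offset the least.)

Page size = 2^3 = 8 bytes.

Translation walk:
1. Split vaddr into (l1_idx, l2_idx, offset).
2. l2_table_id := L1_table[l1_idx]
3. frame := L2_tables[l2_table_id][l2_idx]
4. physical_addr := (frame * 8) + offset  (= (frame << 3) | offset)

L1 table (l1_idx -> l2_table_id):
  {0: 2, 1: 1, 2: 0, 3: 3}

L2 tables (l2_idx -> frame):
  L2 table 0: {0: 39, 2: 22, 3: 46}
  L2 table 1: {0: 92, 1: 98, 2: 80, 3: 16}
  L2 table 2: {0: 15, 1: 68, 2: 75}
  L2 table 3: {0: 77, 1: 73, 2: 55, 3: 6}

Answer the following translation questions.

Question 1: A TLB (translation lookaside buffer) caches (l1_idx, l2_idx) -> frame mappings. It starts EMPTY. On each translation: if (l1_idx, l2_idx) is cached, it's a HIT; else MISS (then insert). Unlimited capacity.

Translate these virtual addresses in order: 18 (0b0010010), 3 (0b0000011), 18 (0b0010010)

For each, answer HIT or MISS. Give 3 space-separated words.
Answer: MISS MISS HIT

Derivation:
vaddr=18: (0,2) not in TLB -> MISS, insert
vaddr=3: (0,0) not in TLB -> MISS, insert
vaddr=18: (0,2) in TLB -> HIT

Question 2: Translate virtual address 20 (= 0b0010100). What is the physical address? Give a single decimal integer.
Answer: 604

Derivation:
vaddr = 20 = 0b0010100
Split: l1_idx=0, l2_idx=2, offset=4
L1[0] = 2
L2[2][2] = 75
paddr = 75 * 8 + 4 = 604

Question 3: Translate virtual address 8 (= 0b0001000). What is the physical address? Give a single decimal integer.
vaddr = 8 = 0b0001000
Split: l1_idx=0, l2_idx=1, offset=0
L1[0] = 2
L2[2][1] = 68
paddr = 68 * 8 + 0 = 544

Answer: 544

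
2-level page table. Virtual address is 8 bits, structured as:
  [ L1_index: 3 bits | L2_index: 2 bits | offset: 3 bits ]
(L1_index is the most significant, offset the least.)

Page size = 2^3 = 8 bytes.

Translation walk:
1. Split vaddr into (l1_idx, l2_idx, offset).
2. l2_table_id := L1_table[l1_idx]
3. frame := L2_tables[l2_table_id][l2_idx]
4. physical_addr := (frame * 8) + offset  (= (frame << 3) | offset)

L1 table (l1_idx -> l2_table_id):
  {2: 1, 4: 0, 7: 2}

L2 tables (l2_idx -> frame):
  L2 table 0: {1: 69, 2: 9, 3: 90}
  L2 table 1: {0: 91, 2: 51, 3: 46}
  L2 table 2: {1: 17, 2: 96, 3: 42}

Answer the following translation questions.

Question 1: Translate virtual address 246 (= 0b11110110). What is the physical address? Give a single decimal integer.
vaddr = 246 = 0b11110110
Split: l1_idx=7, l2_idx=2, offset=6
L1[7] = 2
L2[2][2] = 96
paddr = 96 * 8 + 6 = 774

Answer: 774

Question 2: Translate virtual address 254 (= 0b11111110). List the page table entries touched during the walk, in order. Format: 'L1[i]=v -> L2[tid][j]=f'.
vaddr = 254 = 0b11111110
Split: l1_idx=7, l2_idx=3, offset=6

Answer: L1[7]=2 -> L2[2][3]=42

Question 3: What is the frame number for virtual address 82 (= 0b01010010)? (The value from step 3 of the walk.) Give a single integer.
Answer: 51

Derivation:
vaddr = 82: l1_idx=2, l2_idx=2
L1[2] = 1; L2[1][2] = 51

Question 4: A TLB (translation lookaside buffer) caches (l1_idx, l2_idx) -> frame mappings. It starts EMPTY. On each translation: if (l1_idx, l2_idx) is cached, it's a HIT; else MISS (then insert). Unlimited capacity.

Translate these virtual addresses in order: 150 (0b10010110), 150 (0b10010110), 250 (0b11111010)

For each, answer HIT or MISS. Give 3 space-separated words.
vaddr=150: (4,2) not in TLB -> MISS, insert
vaddr=150: (4,2) in TLB -> HIT
vaddr=250: (7,3) not in TLB -> MISS, insert

Answer: MISS HIT MISS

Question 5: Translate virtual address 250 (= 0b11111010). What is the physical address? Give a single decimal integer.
vaddr = 250 = 0b11111010
Split: l1_idx=7, l2_idx=3, offset=2
L1[7] = 2
L2[2][3] = 42
paddr = 42 * 8 + 2 = 338

Answer: 338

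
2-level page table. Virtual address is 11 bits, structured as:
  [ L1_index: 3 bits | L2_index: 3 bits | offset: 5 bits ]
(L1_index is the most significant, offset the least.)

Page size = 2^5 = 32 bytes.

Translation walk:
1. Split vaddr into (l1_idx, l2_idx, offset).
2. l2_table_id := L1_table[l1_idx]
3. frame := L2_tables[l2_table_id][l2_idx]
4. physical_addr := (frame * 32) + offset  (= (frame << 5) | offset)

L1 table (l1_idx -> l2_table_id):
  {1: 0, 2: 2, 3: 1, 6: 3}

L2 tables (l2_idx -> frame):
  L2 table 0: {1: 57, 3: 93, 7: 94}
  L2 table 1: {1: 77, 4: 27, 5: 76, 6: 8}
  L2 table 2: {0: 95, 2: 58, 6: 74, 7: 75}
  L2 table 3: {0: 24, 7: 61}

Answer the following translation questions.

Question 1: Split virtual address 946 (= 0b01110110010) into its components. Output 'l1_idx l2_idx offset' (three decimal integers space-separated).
Answer: 3 5 18

Derivation:
vaddr = 946 = 0b01110110010
  top 3 bits -> l1_idx = 3
  next 3 bits -> l2_idx = 5
  bottom 5 bits -> offset = 18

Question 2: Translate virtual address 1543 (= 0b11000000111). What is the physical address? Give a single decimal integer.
vaddr = 1543 = 0b11000000111
Split: l1_idx=6, l2_idx=0, offset=7
L1[6] = 3
L2[3][0] = 24
paddr = 24 * 32 + 7 = 775

Answer: 775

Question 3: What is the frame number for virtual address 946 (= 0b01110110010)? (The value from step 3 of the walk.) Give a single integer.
vaddr = 946: l1_idx=3, l2_idx=5
L1[3] = 1; L2[1][5] = 76

Answer: 76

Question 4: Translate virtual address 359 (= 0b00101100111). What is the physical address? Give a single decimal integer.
vaddr = 359 = 0b00101100111
Split: l1_idx=1, l2_idx=3, offset=7
L1[1] = 0
L2[0][3] = 93
paddr = 93 * 32 + 7 = 2983

Answer: 2983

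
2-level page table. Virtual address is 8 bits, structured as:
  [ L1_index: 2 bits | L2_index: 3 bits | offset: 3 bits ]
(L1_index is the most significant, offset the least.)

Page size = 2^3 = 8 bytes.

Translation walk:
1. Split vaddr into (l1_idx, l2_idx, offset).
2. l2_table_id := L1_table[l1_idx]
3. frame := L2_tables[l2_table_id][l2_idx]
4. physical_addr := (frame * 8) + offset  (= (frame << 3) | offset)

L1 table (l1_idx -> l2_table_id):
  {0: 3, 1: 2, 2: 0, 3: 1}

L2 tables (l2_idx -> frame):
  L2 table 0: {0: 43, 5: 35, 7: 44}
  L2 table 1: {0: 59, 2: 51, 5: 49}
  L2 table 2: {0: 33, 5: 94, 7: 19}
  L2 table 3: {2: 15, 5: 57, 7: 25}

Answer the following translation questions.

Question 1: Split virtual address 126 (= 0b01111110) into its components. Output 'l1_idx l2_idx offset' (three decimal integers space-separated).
vaddr = 126 = 0b01111110
  top 2 bits -> l1_idx = 1
  next 3 bits -> l2_idx = 7
  bottom 3 bits -> offset = 6

Answer: 1 7 6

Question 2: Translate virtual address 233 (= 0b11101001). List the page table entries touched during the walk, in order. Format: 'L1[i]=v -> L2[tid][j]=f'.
Answer: L1[3]=1 -> L2[1][5]=49

Derivation:
vaddr = 233 = 0b11101001
Split: l1_idx=3, l2_idx=5, offset=1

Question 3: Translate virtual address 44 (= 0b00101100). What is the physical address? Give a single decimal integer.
vaddr = 44 = 0b00101100
Split: l1_idx=0, l2_idx=5, offset=4
L1[0] = 3
L2[3][5] = 57
paddr = 57 * 8 + 4 = 460

Answer: 460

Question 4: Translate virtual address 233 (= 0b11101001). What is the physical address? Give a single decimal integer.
vaddr = 233 = 0b11101001
Split: l1_idx=3, l2_idx=5, offset=1
L1[3] = 1
L2[1][5] = 49
paddr = 49 * 8 + 1 = 393

Answer: 393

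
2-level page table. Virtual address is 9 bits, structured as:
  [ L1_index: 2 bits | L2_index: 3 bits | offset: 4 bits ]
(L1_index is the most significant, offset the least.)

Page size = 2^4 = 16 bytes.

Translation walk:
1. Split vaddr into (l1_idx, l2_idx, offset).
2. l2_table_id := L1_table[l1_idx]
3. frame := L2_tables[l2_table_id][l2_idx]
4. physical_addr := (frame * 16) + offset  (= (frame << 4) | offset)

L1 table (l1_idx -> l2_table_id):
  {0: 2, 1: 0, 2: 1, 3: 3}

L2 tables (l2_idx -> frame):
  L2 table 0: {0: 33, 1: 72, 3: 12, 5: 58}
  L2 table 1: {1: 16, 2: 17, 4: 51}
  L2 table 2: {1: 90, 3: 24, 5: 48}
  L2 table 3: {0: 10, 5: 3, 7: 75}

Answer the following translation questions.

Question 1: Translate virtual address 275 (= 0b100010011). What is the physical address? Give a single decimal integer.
Answer: 259

Derivation:
vaddr = 275 = 0b100010011
Split: l1_idx=2, l2_idx=1, offset=3
L1[2] = 1
L2[1][1] = 16
paddr = 16 * 16 + 3 = 259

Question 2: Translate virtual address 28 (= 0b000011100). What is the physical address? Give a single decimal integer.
Answer: 1452

Derivation:
vaddr = 28 = 0b000011100
Split: l1_idx=0, l2_idx=1, offset=12
L1[0] = 2
L2[2][1] = 90
paddr = 90 * 16 + 12 = 1452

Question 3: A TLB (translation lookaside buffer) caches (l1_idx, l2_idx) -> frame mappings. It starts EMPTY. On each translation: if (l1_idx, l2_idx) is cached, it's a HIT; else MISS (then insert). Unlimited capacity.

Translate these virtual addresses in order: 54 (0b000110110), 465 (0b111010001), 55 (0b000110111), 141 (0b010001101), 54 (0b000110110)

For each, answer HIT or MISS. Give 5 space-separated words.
Answer: MISS MISS HIT MISS HIT

Derivation:
vaddr=54: (0,3) not in TLB -> MISS, insert
vaddr=465: (3,5) not in TLB -> MISS, insert
vaddr=55: (0,3) in TLB -> HIT
vaddr=141: (1,0) not in TLB -> MISS, insert
vaddr=54: (0,3) in TLB -> HIT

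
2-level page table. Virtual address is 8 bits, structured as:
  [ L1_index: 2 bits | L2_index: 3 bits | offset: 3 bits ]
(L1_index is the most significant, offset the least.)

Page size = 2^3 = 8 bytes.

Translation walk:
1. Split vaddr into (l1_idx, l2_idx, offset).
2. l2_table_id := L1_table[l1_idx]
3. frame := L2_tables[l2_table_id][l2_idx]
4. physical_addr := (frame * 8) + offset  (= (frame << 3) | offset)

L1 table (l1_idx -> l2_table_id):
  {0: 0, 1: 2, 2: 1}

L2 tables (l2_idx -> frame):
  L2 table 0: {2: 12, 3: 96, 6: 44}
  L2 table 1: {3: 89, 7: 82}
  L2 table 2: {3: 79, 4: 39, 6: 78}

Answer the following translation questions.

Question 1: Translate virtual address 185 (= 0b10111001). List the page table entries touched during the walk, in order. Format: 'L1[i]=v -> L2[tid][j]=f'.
Answer: L1[2]=1 -> L2[1][7]=82

Derivation:
vaddr = 185 = 0b10111001
Split: l1_idx=2, l2_idx=7, offset=1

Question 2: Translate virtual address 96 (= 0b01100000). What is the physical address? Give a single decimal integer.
vaddr = 96 = 0b01100000
Split: l1_idx=1, l2_idx=4, offset=0
L1[1] = 2
L2[2][4] = 39
paddr = 39 * 8 + 0 = 312

Answer: 312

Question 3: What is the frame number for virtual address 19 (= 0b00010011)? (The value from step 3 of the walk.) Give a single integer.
Answer: 12

Derivation:
vaddr = 19: l1_idx=0, l2_idx=2
L1[0] = 0; L2[0][2] = 12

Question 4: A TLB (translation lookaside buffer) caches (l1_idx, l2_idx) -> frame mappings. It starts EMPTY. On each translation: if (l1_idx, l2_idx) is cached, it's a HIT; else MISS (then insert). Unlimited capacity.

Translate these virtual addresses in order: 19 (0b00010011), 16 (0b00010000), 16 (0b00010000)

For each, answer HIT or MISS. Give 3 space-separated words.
Answer: MISS HIT HIT

Derivation:
vaddr=19: (0,2) not in TLB -> MISS, insert
vaddr=16: (0,2) in TLB -> HIT
vaddr=16: (0,2) in TLB -> HIT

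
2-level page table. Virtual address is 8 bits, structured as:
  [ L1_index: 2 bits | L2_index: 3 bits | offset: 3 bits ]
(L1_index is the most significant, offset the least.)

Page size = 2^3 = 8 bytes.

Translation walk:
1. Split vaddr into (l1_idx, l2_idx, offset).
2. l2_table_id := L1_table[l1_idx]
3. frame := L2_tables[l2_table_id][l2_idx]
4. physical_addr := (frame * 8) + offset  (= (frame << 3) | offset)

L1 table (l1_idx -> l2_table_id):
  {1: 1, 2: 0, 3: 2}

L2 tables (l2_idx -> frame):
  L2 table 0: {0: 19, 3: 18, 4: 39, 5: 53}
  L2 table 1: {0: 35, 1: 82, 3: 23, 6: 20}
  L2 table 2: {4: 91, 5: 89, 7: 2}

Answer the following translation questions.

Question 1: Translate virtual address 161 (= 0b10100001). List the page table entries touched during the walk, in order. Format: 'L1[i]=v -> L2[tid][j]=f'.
Answer: L1[2]=0 -> L2[0][4]=39

Derivation:
vaddr = 161 = 0b10100001
Split: l1_idx=2, l2_idx=4, offset=1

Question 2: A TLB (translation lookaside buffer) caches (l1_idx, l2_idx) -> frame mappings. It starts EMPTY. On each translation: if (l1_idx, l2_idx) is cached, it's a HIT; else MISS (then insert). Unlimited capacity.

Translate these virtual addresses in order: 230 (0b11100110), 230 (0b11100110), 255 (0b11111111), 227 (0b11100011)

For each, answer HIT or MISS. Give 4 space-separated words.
Answer: MISS HIT MISS HIT

Derivation:
vaddr=230: (3,4) not in TLB -> MISS, insert
vaddr=230: (3,4) in TLB -> HIT
vaddr=255: (3,7) not in TLB -> MISS, insert
vaddr=227: (3,4) in TLB -> HIT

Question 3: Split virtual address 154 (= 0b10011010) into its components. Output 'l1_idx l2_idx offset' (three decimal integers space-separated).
Answer: 2 3 2

Derivation:
vaddr = 154 = 0b10011010
  top 2 bits -> l1_idx = 2
  next 3 bits -> l2_idx = 3
  bottom 3 bits -> offset = 2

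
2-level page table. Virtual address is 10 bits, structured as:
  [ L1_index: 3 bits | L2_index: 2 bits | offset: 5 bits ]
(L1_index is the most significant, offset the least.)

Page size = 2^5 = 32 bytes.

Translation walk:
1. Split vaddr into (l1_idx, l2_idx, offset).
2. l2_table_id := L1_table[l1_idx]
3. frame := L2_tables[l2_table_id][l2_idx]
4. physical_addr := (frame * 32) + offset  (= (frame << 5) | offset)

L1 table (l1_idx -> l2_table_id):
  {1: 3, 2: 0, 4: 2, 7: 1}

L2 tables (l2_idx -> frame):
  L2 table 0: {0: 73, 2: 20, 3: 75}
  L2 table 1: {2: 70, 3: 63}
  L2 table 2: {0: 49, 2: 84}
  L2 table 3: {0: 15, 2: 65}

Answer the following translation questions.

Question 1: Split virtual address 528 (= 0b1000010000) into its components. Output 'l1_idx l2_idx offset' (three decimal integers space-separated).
vaddr = 528 = 0b1000010000
  top 3 bits -> l1_idx = 4
  next 2 bits -> l2_idx = 0
  bottom 5 bits -> offset = 16

Answer: 4 0 16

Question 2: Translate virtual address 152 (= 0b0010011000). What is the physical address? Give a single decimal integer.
Answer: 504

Derivation:
vaddr = 152 = 0b0010011000
Split: l1_idx=1, l2_idx=0, offset=24
L1[1] = 3
L2[3][0] = 15
paddr = 15 * 32 + 24 = 504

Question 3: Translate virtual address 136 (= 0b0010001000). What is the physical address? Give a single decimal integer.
vaddr = 136 = 0b0010001000
Split: l1_idx=1, l2_idx=0, offset=8
L1[1] = 3
L2[3][0] = 15
paddr = 15 * 32 + 8 = 488

Answer: 488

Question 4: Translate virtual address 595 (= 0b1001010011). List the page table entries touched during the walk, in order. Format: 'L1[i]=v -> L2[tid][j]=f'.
Answer: L1[4]=2 -> L2[2][2]=84

Derivation:
vaddr = 595 = 0b1001010011
Split: l1_idx=4, l2_idx=2, offset=19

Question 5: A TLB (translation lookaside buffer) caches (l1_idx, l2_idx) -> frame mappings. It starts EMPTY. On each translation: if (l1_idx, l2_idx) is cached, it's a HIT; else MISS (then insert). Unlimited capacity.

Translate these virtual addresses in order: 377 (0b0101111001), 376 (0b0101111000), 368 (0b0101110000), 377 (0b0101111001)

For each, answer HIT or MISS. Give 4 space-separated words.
vaddr=377: (2,3) not in TLB -> MISS, insert
vaddr=376: (2,3) in TLB -> HIT
vaddr=368: (2,3) in TLB -> HIT
vaddr=377: (2,3) in TLB -> HIT

Answer: MISS HIT HIT HIT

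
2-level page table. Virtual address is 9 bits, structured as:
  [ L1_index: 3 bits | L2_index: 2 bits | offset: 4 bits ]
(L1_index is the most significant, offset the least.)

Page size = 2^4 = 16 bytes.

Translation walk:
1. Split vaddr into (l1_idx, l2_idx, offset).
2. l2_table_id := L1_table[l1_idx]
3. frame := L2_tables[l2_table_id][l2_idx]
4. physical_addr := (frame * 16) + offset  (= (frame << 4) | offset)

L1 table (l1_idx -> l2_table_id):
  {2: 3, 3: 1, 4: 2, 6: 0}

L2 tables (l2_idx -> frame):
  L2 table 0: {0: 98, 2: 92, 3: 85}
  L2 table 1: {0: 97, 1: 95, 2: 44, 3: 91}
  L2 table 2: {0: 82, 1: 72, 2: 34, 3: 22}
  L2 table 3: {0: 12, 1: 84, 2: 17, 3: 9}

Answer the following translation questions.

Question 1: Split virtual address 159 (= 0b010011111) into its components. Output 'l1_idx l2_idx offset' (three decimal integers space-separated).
Answer: 2 1 15

Derivation:
vaddr = 159 = 0b010011111
  top 3 bits -> l1_idx = 2
  next 2 bits -> l2_idx = 1
  bottom 4 bits -> offset = 15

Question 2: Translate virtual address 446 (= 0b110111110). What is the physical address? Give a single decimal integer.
Answer: 1374

Derivation:
vaddr = 446 = 0b110111110
Split: l1_idx=6, l2_idx=3, offset=14
L1[6] = 0
L2[0][3] = 85
paddr = 85 * 16 + 14 = 1374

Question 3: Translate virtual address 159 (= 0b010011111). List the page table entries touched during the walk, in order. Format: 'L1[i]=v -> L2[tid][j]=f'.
vaddr = 159 = 0b010011111
Split: l1_idx=2, l2_idx=1, offset=15

Answer: L1[2]=3 -> L2[3][1]=84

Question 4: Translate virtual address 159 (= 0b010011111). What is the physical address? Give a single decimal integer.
Answer: 1359

Derivation:
vaddr = 159 = 0b010011111
Split: l1_idx=2, l2_idx=1, offset=15
L1[2] = 3
L2[3][1] = 84
paddr = 84 * 16 + 15 = 1359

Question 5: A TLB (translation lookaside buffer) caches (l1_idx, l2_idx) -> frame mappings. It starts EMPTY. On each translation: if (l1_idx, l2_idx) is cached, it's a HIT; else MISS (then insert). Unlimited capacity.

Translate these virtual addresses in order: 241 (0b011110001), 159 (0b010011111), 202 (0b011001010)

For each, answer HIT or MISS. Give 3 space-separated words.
Answer: MISS MISS MISS

Derivation:
vaddr=241: (3,3) not in TLB -> MISS, insert
vaddr=159: (2,1) not in TLB -> MISS, insert
vaddr=202: (3,0) not in TLB -> MISS, insert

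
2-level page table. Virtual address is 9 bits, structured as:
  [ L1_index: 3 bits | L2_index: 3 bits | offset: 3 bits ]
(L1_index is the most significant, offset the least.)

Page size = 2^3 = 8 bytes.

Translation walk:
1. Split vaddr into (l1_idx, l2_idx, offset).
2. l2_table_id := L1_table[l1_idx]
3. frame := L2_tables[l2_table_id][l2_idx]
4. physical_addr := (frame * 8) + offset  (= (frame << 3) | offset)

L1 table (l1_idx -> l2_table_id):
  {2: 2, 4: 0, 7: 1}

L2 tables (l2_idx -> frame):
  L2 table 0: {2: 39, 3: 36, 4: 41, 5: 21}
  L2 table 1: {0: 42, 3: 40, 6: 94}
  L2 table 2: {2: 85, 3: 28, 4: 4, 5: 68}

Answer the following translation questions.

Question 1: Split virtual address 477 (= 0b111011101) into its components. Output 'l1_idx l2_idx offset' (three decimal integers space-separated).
Answer: 7 3 5

Derivation:
vaddr = 477 = 0b111011101
  top 3 bits -> l1_idx = 7
  next 3 bits -> l2_idx = 3
  bottom 3 bits -> offset = 5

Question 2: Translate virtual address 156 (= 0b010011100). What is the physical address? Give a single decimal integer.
vaddr = 156 = 0b010011100
Split: l1_idx=2, l2_idx=3, offset=4
L1[2] = 2
L2[2][3] = 28
paddr = 28 * 8 + 4 = 228

Answer: 228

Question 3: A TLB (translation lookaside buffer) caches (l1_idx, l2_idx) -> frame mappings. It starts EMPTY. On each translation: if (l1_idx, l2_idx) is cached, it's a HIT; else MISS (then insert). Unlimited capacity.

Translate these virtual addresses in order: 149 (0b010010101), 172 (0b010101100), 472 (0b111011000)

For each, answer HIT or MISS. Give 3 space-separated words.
Answer: MISS MISS MISS

Derivation:
vaddr=149: (2,2) not in TLB -> MISS, insert
vaddr=172: (2,5) not in TLB -> MISS, insert
vaddr=472: (7,3) not in TLB -> MISS, insert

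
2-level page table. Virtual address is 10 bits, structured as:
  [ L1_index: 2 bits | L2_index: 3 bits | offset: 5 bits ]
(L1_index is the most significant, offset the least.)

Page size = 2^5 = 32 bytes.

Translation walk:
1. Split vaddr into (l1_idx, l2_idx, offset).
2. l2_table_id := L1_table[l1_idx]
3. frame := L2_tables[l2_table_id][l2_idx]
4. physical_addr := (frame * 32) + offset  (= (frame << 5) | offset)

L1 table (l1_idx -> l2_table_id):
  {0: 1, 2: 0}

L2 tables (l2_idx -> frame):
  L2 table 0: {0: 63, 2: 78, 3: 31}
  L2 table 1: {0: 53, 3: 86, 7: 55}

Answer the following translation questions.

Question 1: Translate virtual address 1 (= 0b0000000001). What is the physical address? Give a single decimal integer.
vaddr = 1 = 0b0000000001
Split: l1_idx=0, l2_idx=0, offset=1
L1[0] = 1
L2[1][0] = 53
paddr = 53 * 32 + 1 = 1697

Answer: 1697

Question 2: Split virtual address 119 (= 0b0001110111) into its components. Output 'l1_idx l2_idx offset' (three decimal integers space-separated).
Answer: 0 3 23

Derivation:
vaddr = 119 = 0b0001110111
  top 2 bits -> l1_idx = 0
  next 3 bits -> l2_idx = 3
  bottom 5 bits -> offset = 23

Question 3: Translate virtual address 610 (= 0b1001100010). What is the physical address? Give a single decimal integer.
Answer: 994

Derivation:
vaddr = 610 = 0b1001100010
Split: l1_idx=2, l2_idx=3, offset=2
L1[2] = 0
L2[0][3] = 31
paddr = 31 * 32 + 2 = 994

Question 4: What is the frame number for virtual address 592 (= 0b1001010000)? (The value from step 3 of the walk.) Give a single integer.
vaddr = 592: l1_idx=2, l2_idx=2
L1[2] = 0; L2[0][2] = 78

Answer: 78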